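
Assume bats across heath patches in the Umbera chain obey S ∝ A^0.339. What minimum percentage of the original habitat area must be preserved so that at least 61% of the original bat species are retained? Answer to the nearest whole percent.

Need (A_new/A_old)^0.339 = 0.61, so A_new/A_old = 0.61^(1/0.339) = 0.61^2.95
ln(A_new/A_old) = ln 0.61 / 0.339 = -0.4943 / 0.339 = -1.4581
A_new/A_old = e^-1.4581 ≈ 0.2327

23%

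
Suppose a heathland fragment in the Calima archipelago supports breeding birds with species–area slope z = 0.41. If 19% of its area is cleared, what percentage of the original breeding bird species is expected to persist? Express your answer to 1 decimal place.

S_new/S_old = (A_new/A_old)^z = 0.81^0.41
= exp(0.41 × ln 0.81) = exp(0.41 × -0.2107) = exp(-0.0864) ≈ 0.9172

91.7%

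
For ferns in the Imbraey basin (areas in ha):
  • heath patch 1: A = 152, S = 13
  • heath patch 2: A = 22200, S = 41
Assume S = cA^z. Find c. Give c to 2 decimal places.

4.08

z = ln(S₂/S₁) / ln(A₂/A₁) = ln(41/13) / ln(22200/152) = 1.1486 / 4.9840 = 0.2305
c = S₁ / A₁^z = 13 / 152^0.2305 = 13 / 3.183 = 4.084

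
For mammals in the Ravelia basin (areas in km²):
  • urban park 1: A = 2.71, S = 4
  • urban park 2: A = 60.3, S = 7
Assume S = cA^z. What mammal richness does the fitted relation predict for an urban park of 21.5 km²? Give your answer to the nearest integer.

z = ln(7/4) / ln(60.3/2.71) = 0.5596 / 3.1024 = 0.1804
c = 4 / 2.71^0.1804 = 4 / 1.197 = 3.342
S₃ = 3.342 × 21.5^0.1804 = 3.342 × 1.739 ≈ 5.812

6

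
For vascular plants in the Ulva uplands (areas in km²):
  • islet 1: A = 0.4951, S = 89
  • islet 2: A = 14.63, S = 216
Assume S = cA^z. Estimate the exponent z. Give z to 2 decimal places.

Taking logs: ln S = ln c + z ln A, so z = (ln S₂ − ln S₁)/(ln A₂ − ln A₁).
z = ln(216/89) / ln(14.63/0.4951) = ln(2.427) / ln(29.55) = 0.8866 / 3.3861 = 0.2618

0.26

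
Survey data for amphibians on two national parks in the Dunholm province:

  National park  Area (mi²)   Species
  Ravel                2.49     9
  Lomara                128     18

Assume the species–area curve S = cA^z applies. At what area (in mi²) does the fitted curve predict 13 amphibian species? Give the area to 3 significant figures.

20.1 mi²

z = ln(18/9) / ln(128/2.49) = 0.6931 / 3.9397 = 0.1759
c = 9 / 2.49^0.1759 = 9 / 1.174 = 7.665
A = (13/7.665)^(1/0.1759) ⇒ ln A = ln(1.696)/0.1759 = 3.0024
A = e^3.0024 ≈ 20.13 mi²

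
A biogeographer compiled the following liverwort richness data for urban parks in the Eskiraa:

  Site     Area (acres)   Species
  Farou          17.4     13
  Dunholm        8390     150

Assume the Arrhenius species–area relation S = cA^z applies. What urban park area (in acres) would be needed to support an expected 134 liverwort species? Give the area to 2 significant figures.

6300 acres

z = ln(150/13) / ln(8390/17.4) = 2.4457 / 6.1783 = 0.3958
c = 13 / 17.4^0.3958 = 13 / 3.098 = 4.196
A = (134/4.196)^(1/0.3958) ⇒ ln A = ln(31.93)/0.3958 = 8.7499
A = e^8.7499 ≈ 6310 acres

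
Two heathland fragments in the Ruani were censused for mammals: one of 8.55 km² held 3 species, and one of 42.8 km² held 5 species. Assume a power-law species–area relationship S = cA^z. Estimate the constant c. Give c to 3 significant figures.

1.52

z = ln(S₂/S₁) / ln(A₂/A₁) = ln(5/3) / ln(42.8/8.55) = 0.5108 / 1.6106 = 0.3172
c = S₁ / A₁^z = 3 / 8.55^0.3172 = 3 / 1.975 = 1.519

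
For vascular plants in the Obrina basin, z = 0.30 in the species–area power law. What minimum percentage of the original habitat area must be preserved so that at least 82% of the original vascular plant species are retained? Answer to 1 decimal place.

Need (A_new/A_old)^0.3 = 0.82, so A_new/A_old = 0.82^(1/0.3) = 0.82^3.333
ln(A_new/A_old) = ln 0.82 / 0.3 = -0.1985 / 0.3 = -0.6615
A_new/A_old = e^-0.6615 ≈ 0.5161

51.6%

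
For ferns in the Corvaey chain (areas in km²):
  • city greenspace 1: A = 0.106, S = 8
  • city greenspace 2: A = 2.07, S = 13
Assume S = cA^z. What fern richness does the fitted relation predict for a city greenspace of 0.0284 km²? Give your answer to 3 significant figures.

z = ln(13/8) / ln(2.07/0.106) = 0.4855 / 2.9719 = 0.1634
c = 8 / 0.106^0.1634 = 8 / 0.6931 = 11.54
S₃ = 11.54 × 0.0284^0.1634 = 11.54 × 0.5589 ≈ 6.451

6.45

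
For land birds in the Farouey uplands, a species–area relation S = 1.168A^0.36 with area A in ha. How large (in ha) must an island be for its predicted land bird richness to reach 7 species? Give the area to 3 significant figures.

145 ha

7 = 1.168 × A^0.36  ⇒  A^0.36 = 7/1.168 = 5.993
ln A = ln(5.993) / 0.36 = 1.7906 / 0.36 = 4.9739
A = e^4.9739 ≈ 144.6 ha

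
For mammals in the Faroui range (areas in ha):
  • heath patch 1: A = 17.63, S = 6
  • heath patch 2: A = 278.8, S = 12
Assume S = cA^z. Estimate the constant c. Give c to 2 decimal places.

z = ln(S₂/S₁) / ln(A₂/A₁) = ln(12/6) / ln(278.8/17.63) = 0.6931 / 2.7609 = 0.2511
c = S₁ / A₁^z = 6 / 17.63^0.2511 = 6 / 2.055 = 2.919

2.92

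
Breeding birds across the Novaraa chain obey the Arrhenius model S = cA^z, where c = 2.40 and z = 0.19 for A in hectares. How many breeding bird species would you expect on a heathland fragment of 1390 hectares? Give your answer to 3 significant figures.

9.49

S = 2.4 × 1390^0.19
ln S = ln 2.4 + 0.19 × ln 1390 = 0.8755 + 0.19 × 7.2371 = 2.2505
S = e^2.2505 ≈ 9.493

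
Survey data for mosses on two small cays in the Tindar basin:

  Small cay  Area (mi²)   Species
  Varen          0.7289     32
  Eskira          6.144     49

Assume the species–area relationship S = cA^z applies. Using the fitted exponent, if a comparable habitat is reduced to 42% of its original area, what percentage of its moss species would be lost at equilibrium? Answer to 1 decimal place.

15.9%

z = ln(49/32) / ln(6.144/0.7289) = 0.4261 / 2.1317 = 0.1999
S_new/S_old = (A_new/A_old)^z = 0.42^0.1999 = exp(0.1999 × -0.8675) = 0.8408
Fraction lost = 1 − 0.8408 = 0.1592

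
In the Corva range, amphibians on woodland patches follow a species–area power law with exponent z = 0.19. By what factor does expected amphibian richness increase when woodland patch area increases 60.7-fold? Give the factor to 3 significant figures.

S₂/S₁ = (A₂/A₁)^z = 60.7^0.19
ln(S₂/S₁) = 0.19 × ln 60.7 = 0.19 × 4.1059 = 0.7801
S₂/S₁ = e^0.7801 ≈ 2.182

2.18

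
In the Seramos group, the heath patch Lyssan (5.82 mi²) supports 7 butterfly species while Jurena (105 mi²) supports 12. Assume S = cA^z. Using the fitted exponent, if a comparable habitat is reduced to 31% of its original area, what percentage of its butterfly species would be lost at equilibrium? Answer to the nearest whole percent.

z = ln(12/7) / ln(105/5.82) = 0.5390 / 2.8927 = 0.1863
S_new/S_old = (A_new/A_old)^z = 0.31^0.1863 = exp(0.1863 × -1.1712) = 0.8039
Fraction lost = 1 − 0.8039 = 0.1961

20%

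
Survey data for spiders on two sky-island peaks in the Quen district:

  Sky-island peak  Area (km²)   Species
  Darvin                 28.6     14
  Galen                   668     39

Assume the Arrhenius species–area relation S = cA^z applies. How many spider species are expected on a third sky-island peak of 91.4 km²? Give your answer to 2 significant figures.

z = ln(39/14) / ln(668/28.6) = 1.0245 / 3.1509 = 0.3251
c = 14 / 28.6^0.3251 = 14 / 2.975 = 4.705
S₃ = 4.705 × 91.4^0.3251 = 4.705 × 4.341 ≈ 20.43

20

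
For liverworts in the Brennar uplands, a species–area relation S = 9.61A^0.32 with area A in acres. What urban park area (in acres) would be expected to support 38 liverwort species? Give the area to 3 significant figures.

38 = 9.61 × A^0.32  ⇒  A^0.32 = 38/9.61 = 3.954
ln A = ln(3.954) / 0.32 = 1.3748 / 0.32 = 4.2962
A = e^4.2962 ≈ 73.42 acres

73.4 acres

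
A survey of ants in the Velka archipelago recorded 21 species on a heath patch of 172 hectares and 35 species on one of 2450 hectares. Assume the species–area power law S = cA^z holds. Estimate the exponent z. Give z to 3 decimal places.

0.192

Taking logs: ln S = ln c + z ln A, so z = (ln S₂ − ln S₁)/(ln A₂ − ln A₁).
z = ln(35/21) / ln(2450/172) = ln(1.667) / ln(14.24) = 0.5108 / 2.6563 = 0.1923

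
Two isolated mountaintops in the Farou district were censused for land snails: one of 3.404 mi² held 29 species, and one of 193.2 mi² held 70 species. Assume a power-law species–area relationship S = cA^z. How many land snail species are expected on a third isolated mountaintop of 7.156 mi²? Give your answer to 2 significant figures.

z = ln(70/29) / ln(193.2/3.404) = 0.8812 / 4.0388 = 0.2182
c = 29 / 3.404^0.2182 = 29 / 1.306 = 22.2
S₃ = 22.2 × 7.156^0.2182 = 22.2 × 1.536 ≈ 34.1

34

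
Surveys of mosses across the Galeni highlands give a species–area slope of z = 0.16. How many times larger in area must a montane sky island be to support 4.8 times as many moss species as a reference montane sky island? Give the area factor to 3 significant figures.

(A₂/A₁)^0.16 = 4.8, so A₂/A₁ = 4.8^(1/0.16) = 4.8^6.25
ln(A₂/A₁) = ln 4.8 / 0.16 = 1.5686 / 0.16 = 9.8038
A₂/A₁ = e^9.8038 ≈ 18103

18100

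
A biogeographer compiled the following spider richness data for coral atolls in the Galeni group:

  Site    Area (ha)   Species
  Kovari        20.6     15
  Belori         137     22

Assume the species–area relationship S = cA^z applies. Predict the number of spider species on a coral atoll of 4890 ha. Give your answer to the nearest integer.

z = ln(22/15) / ln(137/20.6) = 0.3830 / 1.8947 = 0.2021
c = 15 / 20.6^0.2021 = 15 / 1.843 = 8.138
S₃ = 8.138 × 4890^0.2021 = 8.138 × 5.569 ≈ 45.32

45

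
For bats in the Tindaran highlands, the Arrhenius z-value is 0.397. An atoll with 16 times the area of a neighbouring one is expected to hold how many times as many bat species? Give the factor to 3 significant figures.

S₂/S₁ = (A₂/A₁)^z = 16^0.397
ln(S₂/S₁) = 0.397 × ln 16 = 0.397 × 2.7726 = 1.1007
S₂/S₁ = e^1.1007 ≈ 3.006

3.01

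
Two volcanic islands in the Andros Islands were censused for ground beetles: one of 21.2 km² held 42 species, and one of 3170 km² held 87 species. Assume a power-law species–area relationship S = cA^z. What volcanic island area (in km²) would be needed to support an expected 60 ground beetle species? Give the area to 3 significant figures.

246 km²

z = ln(87/42) / ln(3170/21.2) = 0.7282 / 5.0075 = 0.1454
c = 42 / 21.2^0.1454 = 42 / 1.559 = 26.94
A = (60/26.94)^(1/0.1454) ⇒ ln A = ln(2.227)/0.1454 = 5.5066
A = e^5.5066 ≈ 246.3 km²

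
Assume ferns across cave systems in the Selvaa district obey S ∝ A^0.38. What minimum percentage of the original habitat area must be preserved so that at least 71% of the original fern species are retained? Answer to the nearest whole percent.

Need (A_new/A_old)^0.38 = 0.71, so A_new/A_old = 0.71^(1/0.38) = 0.71^2.632
ln(A_new/A_old) = ln 0.71 / 0.38 = -0.3425 / 0.38 = -0.9013
A_new/A_old = e^-0.9013 ≈ 0.406

41%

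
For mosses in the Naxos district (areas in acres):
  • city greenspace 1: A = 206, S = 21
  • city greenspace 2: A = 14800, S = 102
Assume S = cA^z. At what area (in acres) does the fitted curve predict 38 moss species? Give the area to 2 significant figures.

1000 acres

z = ln(102/21) / ln(14800/206) = 1.5805 / 4.2745 = 0.3697
c = 21 / 206^0.3697 = 21 / 7.17 = 2.929
A = (38/2.929)^(1/0.3697) ⇒ ln A = ln(12.97)/0.3697 = 6.9319
A = e^6.9319 ≈ 1024 acres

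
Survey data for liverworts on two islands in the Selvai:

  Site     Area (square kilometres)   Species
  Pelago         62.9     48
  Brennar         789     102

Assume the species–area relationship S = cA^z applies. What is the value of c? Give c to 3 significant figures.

z = ln(S₂/S₁) / ln(A₂/A₁) = ln(102/48) / ln(789/62.9) = 0.7538 / 2.5292 = 0.2980
c = S₁ / A₁^z = 48 / 62.9^0.2980 = 48 / 3.436 = 13.97

14.0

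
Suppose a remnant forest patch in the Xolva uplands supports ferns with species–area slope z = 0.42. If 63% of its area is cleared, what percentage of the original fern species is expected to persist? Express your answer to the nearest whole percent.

66%

S_new/S_old = (A_new/A_old)^z = 0.37^0.42
= exp(0.42 × ln 0.37) = exp(0.42 × -0.9943) = exp(-0.4176) ≈ 0.6586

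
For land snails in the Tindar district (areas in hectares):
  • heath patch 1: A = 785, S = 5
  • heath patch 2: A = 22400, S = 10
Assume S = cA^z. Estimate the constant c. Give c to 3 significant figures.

z = ln(S₂/S₁) / ln(A₂/A₁) = ln(10/5) / ln(22400/785) = 0.6931 / 3.3511 = 0.2068
c = S₁ / A₁^z = 5 / 785^0.2068 = 5 / 3.97 = 1.259

1.26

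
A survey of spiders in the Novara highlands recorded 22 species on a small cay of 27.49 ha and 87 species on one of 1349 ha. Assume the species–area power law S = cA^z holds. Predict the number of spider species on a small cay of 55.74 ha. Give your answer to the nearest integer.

z = ln(87/22) / ln(1349/27.49) = 1.3749 / 3.8933 = 0.3531
c = 22 / 27.49^0.3531 = 22 / 3.223 = 6.826
S₃ = 6.826 × 55.74^0.3531 = 6.826 × 4.137 ≈ 28.24

28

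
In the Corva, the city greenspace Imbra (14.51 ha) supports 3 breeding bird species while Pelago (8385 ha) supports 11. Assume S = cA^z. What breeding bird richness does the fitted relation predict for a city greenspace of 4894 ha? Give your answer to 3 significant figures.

z = ln(11/3) / ln(8385/14.51) = 1.2993 / 6.3594 = 0.2043
c = 3 / 14.51^0.2043 = 3 / 1.727 = 1.737
S₃ = 1.737 × 4894^0.2043 = 1.737 × 5.673 ≈ 9.854

9.85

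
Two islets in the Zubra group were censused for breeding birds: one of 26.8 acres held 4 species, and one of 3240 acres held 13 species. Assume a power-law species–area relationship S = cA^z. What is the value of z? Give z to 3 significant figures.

0.246

Taking logs: ln S = ln c + z ln A, so z = (ln S₂ − ln S₁)/(ln A₂ − ln A₁).
z = ln(13/4) / ln(3240/26.8) = ln(3.25) / ln(120.9) = 1.1787 / 4.7949 = 0.2458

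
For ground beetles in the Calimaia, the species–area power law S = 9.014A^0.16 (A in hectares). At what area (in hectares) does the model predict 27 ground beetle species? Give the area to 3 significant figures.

950 hectares

27 = 9.014 × A^0.16  ⇒  A^0.16 = 27/9.014 = 2.995
ln A = ln(2.995) / 0.16 = 1.0971 / 0.16 = 6.8566
A = e^6.8566 ≈ 950.1 hectares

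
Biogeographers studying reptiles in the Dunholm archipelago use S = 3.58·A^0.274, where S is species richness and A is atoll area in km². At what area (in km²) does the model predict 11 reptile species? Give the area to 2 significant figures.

60 km²

11 = 3.58 × A^0.274  ⇒  A^0.274 = 11/3.58 = 3.073
ln A = ln(3.073) / 0.274 = 1.1225 / 0.274 = 4.0968
A = e^4.0968 ≈ 60.15 km²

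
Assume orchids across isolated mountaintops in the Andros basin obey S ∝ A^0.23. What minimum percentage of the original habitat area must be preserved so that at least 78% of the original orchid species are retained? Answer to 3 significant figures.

Need (A_new/A_old)^0.23 = 0.78, so A_new/A_old = 0.78^(1/0.23) = 0.78^4.348
ln(A_new/A_old) = ln 0.78 / 0.23 = -0.2485 / 0.23 = -1.0803
A_new/A_old = e^-1.0803 ≈ 0.3395

34.0%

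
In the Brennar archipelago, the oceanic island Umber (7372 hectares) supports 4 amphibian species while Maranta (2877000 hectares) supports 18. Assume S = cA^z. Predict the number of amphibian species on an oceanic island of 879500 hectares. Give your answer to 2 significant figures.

13

z = ln(18/4) / ln(2877000/7372) = 1.5041 / 5.9668 = 0.2521
c = 4 / 7372^0.2521 = 4 / 9.439 = 0.4238
S₃ = 0.4238 × 879500^0.2521 = 0.4238 × 31.51 ≈ 13.35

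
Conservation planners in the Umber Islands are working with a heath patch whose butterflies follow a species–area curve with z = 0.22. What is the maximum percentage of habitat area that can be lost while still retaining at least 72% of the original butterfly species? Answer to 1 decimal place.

77.5%

Need (A_new/A_old)^0.22 = 0.72, so A_new/A_old = 0.72^(1/0.22) = 0.72^4.545
ln(A_new/A_old) = ln 0.72 / 0.22 = -0.3285 / 0.22 = -1.4932
A_new/A_old = e^-1.4932 ≈ 0.2247
Fraction that can be lost = 1 − 0.2247 = 0.7753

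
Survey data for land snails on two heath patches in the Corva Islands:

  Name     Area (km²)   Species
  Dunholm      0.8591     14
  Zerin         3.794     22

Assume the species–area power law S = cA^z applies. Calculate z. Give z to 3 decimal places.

0.304

Taking logs: ln S = ln c + z ln A, so z = (ln S₂ − ln S₁)/(ln A₂ − ln A₁).
z = ln(22/14) / ln(3.794/0.8591) = ln(1.571) / ln(4.416) = 0.4520 / 1.4853 = 0.3043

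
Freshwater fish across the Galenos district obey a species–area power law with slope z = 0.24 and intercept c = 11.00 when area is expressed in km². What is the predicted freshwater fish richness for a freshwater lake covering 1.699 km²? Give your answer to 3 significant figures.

12.5

S = 11 × 1.699^0.24 = 11 × 1.136 ≈ 12.49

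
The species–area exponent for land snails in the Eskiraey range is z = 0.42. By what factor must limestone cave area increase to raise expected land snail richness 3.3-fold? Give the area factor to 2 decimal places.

(A₂/A₁)^0.42 = 3.3, so A₂/A₁ = 3.3^(1/0.42) = 3.3^2.381
ln(A₂/A₁) = ln 3.3 / 0.42 = 1.1939 / 0.42 = 2.8427
A₂/A₁ = e^2.8427 ≈ 17.16

17.16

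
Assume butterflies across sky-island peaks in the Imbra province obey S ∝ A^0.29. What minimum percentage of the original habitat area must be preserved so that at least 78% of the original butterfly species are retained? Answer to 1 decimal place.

Need (A_new/A_old)^0.29 = 0.78, so A_new/A_old = 0.78^(1/0.29) = 0.78^3.448
ln(A_new/A_old) = ln 0.78 / 0.29 = -0.2485 / 0.29 = -0.8568
A_new/A_old = e^-0.8568 ≈ 0.4245

42.5%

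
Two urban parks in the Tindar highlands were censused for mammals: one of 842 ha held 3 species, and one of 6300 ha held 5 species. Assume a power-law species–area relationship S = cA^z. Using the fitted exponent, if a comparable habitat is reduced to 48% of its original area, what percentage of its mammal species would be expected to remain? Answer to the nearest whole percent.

83%

z = ln(5/3) / ln(6300/842) = 0.5108 / 2.0125 = 0.2538
S_new/S_old = (A_new/A_old)^z = 0.48^0.2538 = exp(0.2538 × -0.7340) = 0.83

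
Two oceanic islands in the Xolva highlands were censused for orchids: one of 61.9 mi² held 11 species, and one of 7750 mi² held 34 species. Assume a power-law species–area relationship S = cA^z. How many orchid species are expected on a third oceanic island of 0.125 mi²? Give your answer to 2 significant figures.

z = ln(34/11) / ln(7750/61.9) = 1.1285 / 4.8299 = 0.2336
c = 11 / 61.9^0.2336 = 11 / 2.622 = 4.195
S₃ = 4.195 × 0.125^0.2336 = 4.195 × 0.6152 ≈ 2.581

2.6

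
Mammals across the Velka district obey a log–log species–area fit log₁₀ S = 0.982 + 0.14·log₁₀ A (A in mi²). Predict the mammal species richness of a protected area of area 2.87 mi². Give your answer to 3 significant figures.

11.1

S = 9.594 × 2.87^0.14
ln S = ln 9.594 + 0.14 × ln 2.87 = 2.2611 + 0.14 × 1.0543 = 2.4087
S = e^2.4087 ≈ 11.12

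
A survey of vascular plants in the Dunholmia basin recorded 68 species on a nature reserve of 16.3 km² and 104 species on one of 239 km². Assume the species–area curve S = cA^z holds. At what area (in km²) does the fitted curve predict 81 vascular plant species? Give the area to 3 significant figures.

49.2 km²

z = ln(104/68) / ln(239/16.3) = 0.4249 / 2.6853 = 0.1582
c = 68 / 16.3^0.1582 = 68 / 1.555 = 43.72
A = (81/43.72)^(1/0.1582) ⇒ ln A = ln(1.853)/0.1582 = 3.8968
A = e^3.8968 ≈ 49.25 km²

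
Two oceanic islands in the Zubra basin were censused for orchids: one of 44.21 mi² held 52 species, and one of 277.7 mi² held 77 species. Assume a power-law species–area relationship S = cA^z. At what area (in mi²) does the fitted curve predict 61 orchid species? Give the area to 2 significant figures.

93 mi²

z = ln(77/52) / ln(277.7/44.21) = 0.3926 / 1.8376 = 0.2136
c = 52 / 44.21^0.2136 = 52 / 2.247 = 23.15
A = (61/23.15)^(1/0.2136) ⇒ ln A = ln(2.635)/0.2136 = 4.5362
A = e^4.5362 ≈ 93.33 mi²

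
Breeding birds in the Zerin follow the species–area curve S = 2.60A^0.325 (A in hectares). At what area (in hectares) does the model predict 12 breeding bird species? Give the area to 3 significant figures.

12 = 2.6 × A^0.325  ⇒  A^0.325 = 12/2.6 = 4.615
ln A = ln(4.615) / 0.325 = 1.5294 / 0.325 = 4.7058
A = e^4.7058 ≈ 110.6 hectares

111 hectares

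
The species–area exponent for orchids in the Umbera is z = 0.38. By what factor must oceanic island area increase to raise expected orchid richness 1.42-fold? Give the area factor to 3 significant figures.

(A₂/A₁)^0.38 = 1.42, so A₂/A₁ = 1.42^(1/0.38) = 1.42^2.632
ln(A₂/A₁) = ln 1.42 / 0.38 = 0.3507 / 0.38 = 0.9228
A₂/A₁ = e^0.9228 ≈ 2.516

2.52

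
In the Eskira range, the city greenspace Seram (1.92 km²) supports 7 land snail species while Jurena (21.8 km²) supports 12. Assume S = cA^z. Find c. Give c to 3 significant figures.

z = ln(S₂/S₁) / ln(A₂/A₁) = ln(12/7) / ln(21.8/1.92) = 0.5390 / 2.4296 = 0.2218
c = S₁ / A₁^z = 7 / 1.92^0.2218 = 7 / 1.156 = 6.057

6.06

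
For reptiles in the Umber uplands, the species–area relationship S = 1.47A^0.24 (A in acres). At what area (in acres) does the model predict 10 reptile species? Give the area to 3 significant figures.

2950 acres

10 = 1.47 × A^0.24  ⇒  A^0.24 = 10/1.47 = 6.803
ln A = ln(6.803) / 0.24 = 1.9173 / 0.24 = 7.9888
A = e^7.9888 ≈ 2948 acres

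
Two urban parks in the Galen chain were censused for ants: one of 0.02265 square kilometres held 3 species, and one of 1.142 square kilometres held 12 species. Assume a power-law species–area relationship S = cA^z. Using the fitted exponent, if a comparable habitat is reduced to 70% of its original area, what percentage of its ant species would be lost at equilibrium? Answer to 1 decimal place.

z = ln(12/3) / ln(1.142/0.02265) = 1.3863 / 3.9204 = 0.3536
S_new/S_old = (A_new/A_old)^z = 0.7^0.3536 = exp(0.3536 × -0.3567) = 0.8815
Fraction lost = 1 − 0.8815 = 0.1185

11.8%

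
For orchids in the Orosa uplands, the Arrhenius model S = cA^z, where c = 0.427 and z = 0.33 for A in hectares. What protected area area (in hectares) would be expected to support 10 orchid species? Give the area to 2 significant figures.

10 = 0.427 × A^0.33  ⇒  A^0.33 = 10/0.427 = 23.42
ln A = ln(23.42) / 0.33 = 3.1536 / 0.33 = 9.5562
A = e^9.5562 ≈ 14132 hectares

14000 hectares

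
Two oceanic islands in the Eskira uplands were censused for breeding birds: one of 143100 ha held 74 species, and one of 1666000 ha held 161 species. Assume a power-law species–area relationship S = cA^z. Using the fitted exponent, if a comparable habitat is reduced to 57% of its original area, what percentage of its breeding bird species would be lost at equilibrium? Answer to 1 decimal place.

z = ln(161/74) / ln(1666000/143100) = 0.7773 / 2.4546 = 0.3167
S_new/S_old = (A_new/A_old)^z = 0.57^0.3167 = exp(0.3167 × -0.5621) = 0.8369
Fraction lost = 1 − 0.8369 = 0.1631

16.3%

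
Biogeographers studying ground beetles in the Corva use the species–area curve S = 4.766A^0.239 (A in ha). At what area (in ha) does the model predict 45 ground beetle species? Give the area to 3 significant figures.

12000 ha

45 = 4.766 × A^0.239  ⇒  A^0.239 = 45/4.766 = 9.442
ln A = ln(9.442) / 0.239 = 2.2452 / 0.239 = 9.3940
A = e^9.3940 ≈ 12016 ha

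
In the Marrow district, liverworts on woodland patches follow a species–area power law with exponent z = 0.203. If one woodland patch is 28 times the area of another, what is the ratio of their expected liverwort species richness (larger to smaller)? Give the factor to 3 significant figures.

1.97

S₂/S₁ = (A₂/A₁)^z = 28^0.203
ln(S₂/S₁) = 0.203 × ln 28 = 0.203 × 3.3322 = 0.6764
S₂/S₁ = e^0.6764 ≈ 1.967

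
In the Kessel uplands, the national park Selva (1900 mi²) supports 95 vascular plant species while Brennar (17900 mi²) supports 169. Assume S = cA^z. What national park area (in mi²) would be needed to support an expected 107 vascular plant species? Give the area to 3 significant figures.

3020 mi²

z = ln(169/95) / ln(17900/1900) = 0.5760 / 2.2429 = 0.2568
c = 95 / 1900^0.2568 = 95 / 6.951 = 13.67
A = (107/13.67)^(1/0.2568) ⇒ ln A = ln(7.829)/0.2568 = 8.0128
A = e^8.0128 ≈ 3019 mi²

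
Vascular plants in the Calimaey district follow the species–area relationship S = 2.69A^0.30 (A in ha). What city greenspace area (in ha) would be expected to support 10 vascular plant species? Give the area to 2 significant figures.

80 ha

10 = 2.69 × A^0.3  ⇒  A^0.3 = 10/2.69 = 3.717
ln A = ln(3.717) / 0.3 = 1.3130 / 0.3 = 4.3768
A = e^4.3768 ≈ 79.58 ha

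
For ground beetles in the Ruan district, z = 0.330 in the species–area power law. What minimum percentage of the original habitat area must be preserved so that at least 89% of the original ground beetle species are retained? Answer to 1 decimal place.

70.2%

Need (A_new/A_old)^0.33 = 0.89, so A_new/A_old = 0.89^(1/0.33) = 0.89^3.03
ln(A_new/A_old) = ln 0.89 / 0.33 = -0.1165 / 0.33 = -0.3531
A_new/A_old = e^-0.3531 ≈ 0.7025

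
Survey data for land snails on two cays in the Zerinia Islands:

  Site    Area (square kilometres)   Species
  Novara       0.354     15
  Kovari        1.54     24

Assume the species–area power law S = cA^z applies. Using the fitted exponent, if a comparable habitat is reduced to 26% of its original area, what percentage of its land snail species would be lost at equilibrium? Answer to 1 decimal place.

z = ln(24/15) / ln(1.54/0.354) = 0.4700 / 1.4702 = 0.3197
S_new/S_old = (A_new/A_old)^z = 0.26^0.3197 = exp(0.3197 × -1.3471) = 0.6501
Fraction lost = 1 − 0.6501 = 0.3499

35.0%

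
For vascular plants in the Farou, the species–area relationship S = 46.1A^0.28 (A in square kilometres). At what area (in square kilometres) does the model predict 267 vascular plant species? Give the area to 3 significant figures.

267 = 46.1 × A^0.28  ⇒  A^0.28 = 267/46.1 = 5.792
ln A = ln(5.792) / 0.28 = 1.7564 / 0.28 = 6.2730
A = e^6.2730 ≈ 530.1 square kilometres

530 square kilometres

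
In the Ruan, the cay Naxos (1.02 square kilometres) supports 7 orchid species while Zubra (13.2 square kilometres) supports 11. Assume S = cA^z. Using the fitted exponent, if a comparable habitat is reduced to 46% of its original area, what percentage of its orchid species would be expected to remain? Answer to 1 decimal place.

z = ln(11/7) / ln(13.2/1.02) = 0.4520 / 2.5604 = 0.1765
S_new/S_old = (A_new/A_old)^z = 0.46^0.1765 = exp(0.1765 × -0.7765) = 0.8719

87.2%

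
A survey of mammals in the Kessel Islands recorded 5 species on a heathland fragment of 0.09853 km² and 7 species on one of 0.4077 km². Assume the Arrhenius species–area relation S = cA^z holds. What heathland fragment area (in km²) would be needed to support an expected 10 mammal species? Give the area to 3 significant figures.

1.84 km²

z = ln(7/5) / ln(0.4077/0.09853) = 0.3365 / 1.4202 = 0.2369
c = 5 / 0.09853^0.2369 = 5 / 0.5775 = 8.658
A = (10/8.658)^(1/0.2369) ⇒ ln A = ln(1.155)/0.2369 = 0.6082
A = e^0.6082 ≈ 1.837 km²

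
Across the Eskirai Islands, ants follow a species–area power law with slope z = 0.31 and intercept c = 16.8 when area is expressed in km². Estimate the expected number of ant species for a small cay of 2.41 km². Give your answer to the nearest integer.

S = 16.8 × 2.41^0.31 = 16.8 × 1.313 ≈ 22.07

22 species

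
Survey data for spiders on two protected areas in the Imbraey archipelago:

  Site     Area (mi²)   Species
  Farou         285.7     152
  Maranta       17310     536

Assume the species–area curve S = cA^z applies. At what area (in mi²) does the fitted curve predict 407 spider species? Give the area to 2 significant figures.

7100 mi²

z = ln(536/152) / ln(17310/285.7) = 1.2603 / 4.1041 = 0.3071
c = 152 / 285.7^0.3071 = 152 / 5.677 = 26.77
A = (407/26.77)^(1/0.3071) ⇒ ln A = ln(15.2)/0.3071 = 8.8624
A = e^8.8624 ≈ 7062 mi²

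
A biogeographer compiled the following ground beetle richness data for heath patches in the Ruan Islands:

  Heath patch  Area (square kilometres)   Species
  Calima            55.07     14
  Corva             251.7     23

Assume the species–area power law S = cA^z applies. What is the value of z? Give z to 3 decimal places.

Taking logs: ln S = ln c + z ln A, so z = (ln S₂ − ln S₁)/(ln A₂ − ln A₁).
z = ln(23/14) / ln(251.7/55.07) = ln(1.643) / ln(4.571) = 0.4964 / 1.5196 = 0.3267

0.327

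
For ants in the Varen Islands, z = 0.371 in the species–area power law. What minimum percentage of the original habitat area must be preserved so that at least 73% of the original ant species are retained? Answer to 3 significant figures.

Need (A_new/A_old)^0.371 = 0.73, so A_new/A_old = 0.73^(1/0.371) = 0.73^2.695
ln(A_new/A_old) = ln 0.73 / 0.371 = -0.3147 / 0.371 = -0.8483
A_new/A_old = e^-0.8483 ≈ 0.4282

42.8%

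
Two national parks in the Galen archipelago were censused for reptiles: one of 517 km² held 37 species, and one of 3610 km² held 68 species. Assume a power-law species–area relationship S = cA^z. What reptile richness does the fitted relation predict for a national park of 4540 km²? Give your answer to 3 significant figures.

z = ln(68/37) / ln(3610/517) = 0.6086 / 1.9434 = 0.3132
c = 37 / 517^0.3132 = 37 / 7.075 = 5.23
S₃ = 5.23 × 4540^0.3132 = 5.23 × 13.97 ≈ 73.06

73.1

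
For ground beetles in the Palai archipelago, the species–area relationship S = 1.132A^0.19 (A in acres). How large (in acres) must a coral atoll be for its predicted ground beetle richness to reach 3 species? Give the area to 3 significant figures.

169 acres

3 = 1.132 × A^0.19  ⇒  A^0.19 = 3/1.132 = 2.65
ln A = ln(2.65) / 0.19 = 0.9746 / 0.19 = 5.1296
A = e^5.1296 ≈ 169 acres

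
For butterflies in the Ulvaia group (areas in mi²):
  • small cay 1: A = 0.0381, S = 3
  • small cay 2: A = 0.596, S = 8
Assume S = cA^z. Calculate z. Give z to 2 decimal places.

Taking logs: ln S = ln c + z ln A, so z = (ln S₂ − ln S₁)/(ln A₂ − ln A₁).
z = ln(8/3) / ln(0.596/0.0381) = ln(2.667) / ln(15.64) = 0.9808 / 2.7500 = 0.3567

0.36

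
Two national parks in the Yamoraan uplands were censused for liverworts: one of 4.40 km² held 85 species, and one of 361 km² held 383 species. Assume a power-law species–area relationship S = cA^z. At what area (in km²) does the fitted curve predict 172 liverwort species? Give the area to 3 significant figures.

34.6 km²

z = ln(383/85) / ln(361/4.4) = 1.5054 / 4.4073 = 0.3416
c = 85 / 4.4^0.3416 = 85 / 1.659 = 51.24
A = (172/51.24)^(1/0.3416) ⇒ ln A = ln(3.357)/0.3416 = 3.5452
A = e^3.5452 ≈ 34.65 km²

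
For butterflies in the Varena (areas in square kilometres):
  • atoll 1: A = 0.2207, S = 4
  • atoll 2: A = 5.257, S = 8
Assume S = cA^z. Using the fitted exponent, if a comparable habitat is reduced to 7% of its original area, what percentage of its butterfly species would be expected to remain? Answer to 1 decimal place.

z = ln(8/4) / ln(5.257/0.2207) = 0.6931 / 3.1705 = 0.2186
S_new/S_old = (A_new/A_old)^z = 0.07^0.2186 = exp(0.2186 × -2.6593) = 0.5591

55.9%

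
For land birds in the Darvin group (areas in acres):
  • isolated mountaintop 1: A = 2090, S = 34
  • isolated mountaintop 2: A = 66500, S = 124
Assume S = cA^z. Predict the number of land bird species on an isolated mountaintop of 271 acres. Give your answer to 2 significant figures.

16

z = ln(124/34) / ln(66500/2090) = 1.2939 / 3.4600 = 0.3740
c = 34 / 2090^0.3740 = 34 / 17.44 = 1.949
S₃ = 1.949 × 271^0.3740 = 1.949 × 8.125 ≈ 15.84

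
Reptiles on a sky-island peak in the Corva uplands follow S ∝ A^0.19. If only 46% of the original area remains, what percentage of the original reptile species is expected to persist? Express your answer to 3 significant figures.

86.3%

S_new/S_old = (A_new/A_old)^z = 0.46^0.19
= exp(0.19 × ln 0.46) = exp(0.19 × -0.7765) = exp(-0.1475) ≈ 0.8628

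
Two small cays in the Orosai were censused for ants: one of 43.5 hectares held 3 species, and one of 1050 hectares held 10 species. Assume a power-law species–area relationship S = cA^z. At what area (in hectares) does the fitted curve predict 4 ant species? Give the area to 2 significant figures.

z = ln(10/3) / ln(1050/43.5) = 1.2040 / 3.1838 = 0.3782
c = 3 / 43.5^0.3782 = 3 / 4.165 = 0.7203
A = (4/0.7203)^(1/0.3782) ⇒ ln A = ln(5.553)/0.3782 = 4.5335
A = e^4.5335 ≈ 93.08 hectares

93 hectares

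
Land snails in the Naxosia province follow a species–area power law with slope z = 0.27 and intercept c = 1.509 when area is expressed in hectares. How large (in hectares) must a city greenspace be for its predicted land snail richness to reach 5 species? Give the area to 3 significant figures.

5 = 1.509 × A^0.27  ⇒  A^0.27 = 5/1.509 = 3.313
ln A = ln(3.313) / 0.27 = 1.1980 / 0.27 = 4.4370
A = e^4.4370 ≈ 84.52 hectares

84.5 hectares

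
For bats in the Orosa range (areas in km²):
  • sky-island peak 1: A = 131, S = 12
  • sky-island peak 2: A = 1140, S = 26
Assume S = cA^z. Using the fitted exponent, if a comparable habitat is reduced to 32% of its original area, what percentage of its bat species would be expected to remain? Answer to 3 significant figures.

66.6%

z = ln(26/12) / ln(1140/131) = 0.7732 / 2.1636 = 0.3574
S_new/S_old = (A_new/A_old)^z = 0.32^0.3574 = exp(0.3574 × -1.1394) = 0.6655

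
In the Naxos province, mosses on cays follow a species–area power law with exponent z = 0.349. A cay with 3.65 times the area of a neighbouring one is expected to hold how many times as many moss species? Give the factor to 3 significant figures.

1.57

S₂/S₁ = (A₂/A₁)^z = 3.65^0.349
ln(S₂/S₁) = 0.349 × ln 3.65 = 0.349 × 1.2947 = 0.4519
S₂/S₁ = e^0.4519 ≈ 1.571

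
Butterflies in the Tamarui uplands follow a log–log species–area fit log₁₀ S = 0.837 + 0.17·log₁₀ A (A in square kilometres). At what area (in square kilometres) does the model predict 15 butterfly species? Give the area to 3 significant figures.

15 = 6.871 × A^0.17  ⇒  A^0.17 = 15/6.871 = 2.183
ln A = ln(2.183) / 0.17 = 0.7808 / 0.17 = 4.5929
A = e^4.5929 ≈ 98.78 square kilometres

98.8 square kilometres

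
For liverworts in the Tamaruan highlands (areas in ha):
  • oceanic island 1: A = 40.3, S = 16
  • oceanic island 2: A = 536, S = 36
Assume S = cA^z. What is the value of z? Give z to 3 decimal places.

Taking logs: ln S = ln c + z ln A, so z = (ln S₂ − ln S₁)/(ln A₂ − ln A₁).
z = ln(36/16) / ln(536/40.3) = ln(2.25) / ln(13.3) = 0.8109 / 2.5878 = 0.3134

0.313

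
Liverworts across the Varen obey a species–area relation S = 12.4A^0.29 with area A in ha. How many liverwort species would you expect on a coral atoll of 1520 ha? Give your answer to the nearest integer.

104

S = 12.4 × 1520^0.29
ln S = ln 12.4 + 0.29 × ln 1520 = 2.5177 + 0.29 × 7.3265 = 4.6424
S = e^4.6424 ≈ 103.8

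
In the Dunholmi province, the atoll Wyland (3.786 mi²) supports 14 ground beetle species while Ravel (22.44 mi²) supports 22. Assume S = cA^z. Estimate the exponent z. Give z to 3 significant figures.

Taking logs: ln S = ln c + z ln A, so z = (ln S₂ − ln S₁)/(ln A₂ − ln A₁).
z = ln(22/14) / ln(22.44/3.786) = ln(1.571) / ln(5.927) = 0.4520 / 1.7795 = 0.2540

0.254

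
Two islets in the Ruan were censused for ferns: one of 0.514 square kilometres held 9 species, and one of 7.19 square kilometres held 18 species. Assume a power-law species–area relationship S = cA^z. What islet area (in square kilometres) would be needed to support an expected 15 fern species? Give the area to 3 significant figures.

3.59 square kilometres

z = ln(18/9) / ln(7.19/0.514) = 0.6931 / 2.6382 = 0.2627
c = 9 / 0.514^0.2627 = 9 / 0.8396 = 10.72
A = (15/10.72)^(1/0.2627) ⇒ ln A = ln(1.399)/0.2627 = 1.2787
A = e^1.2787 ≈ 3.592 square kilometres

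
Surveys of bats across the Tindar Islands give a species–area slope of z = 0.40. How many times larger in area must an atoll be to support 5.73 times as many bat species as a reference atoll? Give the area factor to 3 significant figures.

78.6

(A₂/A₁)^0.4 = 5.73, so A₂/A₁ = 5.73^(1/0.4) = 5.73^2.5
ln(A₂/A₁) = ln 5.73 / 0.4 = 1.7457 / 0.4 = 4.3643
A₂/A₁ = e^4.3643 ≈ 78.59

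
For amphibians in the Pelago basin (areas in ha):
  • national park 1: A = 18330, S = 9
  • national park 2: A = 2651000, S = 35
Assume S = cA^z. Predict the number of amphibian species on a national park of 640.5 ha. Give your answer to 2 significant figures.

3.6

z = ln(35/9) / ln(2651000/18330) = 1.3581 / 4.9742 = 0.2730
c = 9 / 18330^0.2730 = 9 / 14.59 = 0.6169
S₃ = 0.6169 × 640.5^0.2730 = 0.6169 × 5.838 ≈ 3.602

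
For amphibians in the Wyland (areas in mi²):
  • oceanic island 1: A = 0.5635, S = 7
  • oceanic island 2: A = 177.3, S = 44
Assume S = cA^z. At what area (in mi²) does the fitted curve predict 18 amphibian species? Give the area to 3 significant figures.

z = ln(44/7) / ln(177.3/0.5635) = 1.8383 / 5.7514 = 0.3196
c = 7 / 0.5635^0.3196 = 7 / 0.8325 = 8.408
A = (18/8.408)^(1/0.3196) ⇒ ln A = ln(2.141)/0.3196 = 2.3814
A = e^2.3814 ≈ 10.82 mi²

10.8 mi²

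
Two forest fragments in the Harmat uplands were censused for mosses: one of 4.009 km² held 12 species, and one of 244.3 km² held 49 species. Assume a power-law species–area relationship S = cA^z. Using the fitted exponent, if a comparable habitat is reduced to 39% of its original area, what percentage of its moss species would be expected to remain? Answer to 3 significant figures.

72.4%

z = ln(49/12) / ln(244.3/4.009) = 1.4069 / 4.1099 = 0.3423
S_new/S_old = (A_new/A_old)^z = 0.39^0.3423 = exp(0.3423 × -0.9416) = 0.7245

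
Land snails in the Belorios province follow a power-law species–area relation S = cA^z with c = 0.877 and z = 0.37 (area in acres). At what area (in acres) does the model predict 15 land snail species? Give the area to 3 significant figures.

15 = 0.877 × A^0.37  ⇒  A^0.37 = 15/0.877 = 17.1
ln A = ln(17.1) / 0.37 = 2.8393 / 0.37 = 7.6738
A = e^7.6738 ≈ 2151 acres

2150 acres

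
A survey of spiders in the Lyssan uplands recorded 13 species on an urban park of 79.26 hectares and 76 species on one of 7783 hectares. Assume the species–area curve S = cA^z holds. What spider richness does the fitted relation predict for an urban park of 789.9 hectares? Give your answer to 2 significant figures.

32

z = ln(76/13) / ln(7783/79.26) = 1.7658 / 4.5870 = 0.3850
c = 13 / 79.26^0.3850 = 13 / 5.383 = 2.415
S₃ = 2.415 × 789.9^0.3850 = 2.415 × 13.04 ≈ 31.5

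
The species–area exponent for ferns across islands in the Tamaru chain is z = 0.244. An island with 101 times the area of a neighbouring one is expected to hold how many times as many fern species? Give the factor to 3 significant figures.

S₂/S₁ = (A₂/A₁)^z = 101^0.244
ln(S₂/S₁) = 0.244 × ln 101 = 0.244 × 4.6151 = 1.1261
S₂/S₁ = e^1.1261 ≈ 3.084

3.08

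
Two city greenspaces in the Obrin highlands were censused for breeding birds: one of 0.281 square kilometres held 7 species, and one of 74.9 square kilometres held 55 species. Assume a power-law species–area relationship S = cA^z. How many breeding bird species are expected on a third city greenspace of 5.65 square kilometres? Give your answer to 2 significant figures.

21

z = ln(55/7) / ln(74.9/0.281) = 2.0614 / 5.5856 = 0.3691
c = 7 / 0.281^0.3691 = 7 / 0.6259 = 11.18
S₃ = 11.18 × 5.65^0.3691 = 11.18 × 1.895 ≈ 21.19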